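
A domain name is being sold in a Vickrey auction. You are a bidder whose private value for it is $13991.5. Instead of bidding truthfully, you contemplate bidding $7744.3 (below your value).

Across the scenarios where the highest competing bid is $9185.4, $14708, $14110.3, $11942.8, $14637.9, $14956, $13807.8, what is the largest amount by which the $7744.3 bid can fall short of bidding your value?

$4806.1

$9185.4: truthful gives $4806.1, deviation gives $0 → loss $4806.1.
$14708: same outcome either way → loss $0.
$14110.3: same outcome either way → loss $0.
$11942.8: truthful gives $2048.7, deviation gives $0 → loss $2048.7.
$14637.9: same outcome either way → loss $0.
$14956: same outcome either way → loss $0.
$13807.8: truthful gives $183.7, deviation gives $0 → loss $183.7.
Maximum loss: $4806.1.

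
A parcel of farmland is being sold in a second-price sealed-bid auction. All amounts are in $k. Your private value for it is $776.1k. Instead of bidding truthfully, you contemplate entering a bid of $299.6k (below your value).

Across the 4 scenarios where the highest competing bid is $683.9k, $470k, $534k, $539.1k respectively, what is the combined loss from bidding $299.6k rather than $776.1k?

$877.4k

The deviation costs you only when the competing bid falls strictly between $299.6k and $776.1k; elsewhere both bids give the same outcome.
$683.9k: truthful payoff $92.2k, deviation payoff $0k → loss $92.2k.
$470k: truthful payoff $306.1k, deviation payoff $0k → loss $306.1k.
$534k: truthful payoff $242.1k, deviation payoff $0k → loss $242.1k.
$539.1k: truthful payoff $237k, deviation payoff $0k → loss $237k.
Total loss = $92.2k + $306.1k + $242.1k + $237k = $877.4k.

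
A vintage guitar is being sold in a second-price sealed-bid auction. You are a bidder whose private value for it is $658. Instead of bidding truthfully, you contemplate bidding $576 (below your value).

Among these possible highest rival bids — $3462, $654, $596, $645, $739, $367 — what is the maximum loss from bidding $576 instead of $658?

$3462: same outcome either way → loss $0.
$654: truthful gives $4, deviation gives $0 → loss $4.
$596: truthful gives $62, deviation gives $0 → loss $62.
$645: truthful gives $13, deviation gives $0 → loss $13.
$739: same outcome either way → loss $0.
$367: same outcome either way → loss $0.
Maximum loss: $62.

$62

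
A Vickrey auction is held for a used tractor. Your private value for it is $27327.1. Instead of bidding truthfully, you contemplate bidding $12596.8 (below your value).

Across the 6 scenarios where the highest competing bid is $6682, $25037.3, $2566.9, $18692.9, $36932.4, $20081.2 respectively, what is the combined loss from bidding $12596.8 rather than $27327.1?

$18169.9

The deviation costs you only when the competing bid falls strictly between $12596.8 and $27327.1; elsewhere both bids give the same outcome.
$6682: outcomes coincide → loss $0.
$25037.3: truthful payoff $2289.8, deviation payoff $0 → loss $2289.8.
$2566.9: outcomes coincide → loss $0.
$18692.9: truthful payoff $8634.2, deviation payoff $0 → loss $8634.2.
$36932.4: outcomes coincide → loss $0.
$20081.2: truthful payoff $7245.9, deviation payoff $0 → loss $7245.9.
Total loss = $2289.8 + $8634.2 + $7245.9 = $18169.9.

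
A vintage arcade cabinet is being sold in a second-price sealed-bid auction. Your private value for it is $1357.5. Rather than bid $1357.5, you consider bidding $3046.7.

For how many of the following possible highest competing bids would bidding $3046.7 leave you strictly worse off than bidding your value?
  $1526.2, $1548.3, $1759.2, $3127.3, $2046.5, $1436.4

5

The deviation hurts exactly when the highest competing bid lies strictly between $1357.5 and $3046.7 — overbidding then wins at a price above your value.
$1526.2: inside the interval → strictly worse (loss $168.7).
$1548.3: inside the interval → strictly worse (loss $190.8).
$1759.2: inside the interval → strictly worse (loss $401.7).
$3127.3: above both → same outcome either way.
$2046.5: inside the interval → strictly worse (loss $689).
$1436.4: inside the interval → strictly worse (loss $78.9).
Count: 5.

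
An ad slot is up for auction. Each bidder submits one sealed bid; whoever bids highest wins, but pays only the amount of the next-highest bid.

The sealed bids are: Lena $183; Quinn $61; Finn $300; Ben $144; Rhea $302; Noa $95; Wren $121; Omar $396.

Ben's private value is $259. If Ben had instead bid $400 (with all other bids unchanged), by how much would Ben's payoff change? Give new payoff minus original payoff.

The highest bid among the other bidders is $396; Ben's bid doesn't change that.
Original bid $144: Ben is not highest (top rival bid is $396); payoff $0.
Alternative bid $400: Ben is highest, pays the top rival bid $396; payoff $259 − $396 = −$137.
Change in payoff = −$137 − ($0) = −$137.

−$137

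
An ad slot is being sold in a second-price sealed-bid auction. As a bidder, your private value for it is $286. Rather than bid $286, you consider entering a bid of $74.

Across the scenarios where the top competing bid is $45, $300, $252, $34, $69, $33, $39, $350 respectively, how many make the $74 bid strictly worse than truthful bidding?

1

The deviation hurts exactly when the highest competing bid lies strictly between $74 and $286 — underbidding then forfeits a profitable win.
$45: below both → same outcome either way.
$300: above both → same outcome either way.
$252: inside the interval → strictly worse (loss $34).
$34: below both → same outcome either way.
$69: below both → same outcome either way.
$33: below both → same outcome either way.
$39: below both → same outcome either way.
$350: above both → same outcome either way.
Count: 1.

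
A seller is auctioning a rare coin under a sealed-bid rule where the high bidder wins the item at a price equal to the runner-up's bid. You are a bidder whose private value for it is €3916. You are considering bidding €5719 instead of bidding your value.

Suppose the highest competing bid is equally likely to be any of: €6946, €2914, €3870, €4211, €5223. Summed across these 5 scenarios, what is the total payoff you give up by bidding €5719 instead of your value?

€1602

The deviation costs you only when the competing bid falls strictly between €3916 and €5719; elsewhere both bids give the same outcome.
€6946: outcomes coincide → loss €0.
€2914: outcomes coincide → loss €0.
€3870: outcomes coincide → loss €0.
€4211: truthful payoff €0, deviation payoff −€295 → loss €295.
€5223: truthful payoff €0, deviation payoff −€1307 → loss €1307.
Total loss = €295 + €1307 = €1602.
Truthful bidding weakly dominates here: raising your bid can only win items priced above your value, and lowering it can only forfeit items priced below.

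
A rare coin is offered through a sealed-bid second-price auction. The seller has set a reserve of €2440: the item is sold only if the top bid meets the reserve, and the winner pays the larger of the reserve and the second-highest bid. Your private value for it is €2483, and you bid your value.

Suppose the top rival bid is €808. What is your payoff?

€43

Your bid €2483 is the highest and exceeds the reserve.
Price = max(second-highest bid, reserve) = max(€808, €2440) = €2440.
Payoff = €2483 − €2440 = €43.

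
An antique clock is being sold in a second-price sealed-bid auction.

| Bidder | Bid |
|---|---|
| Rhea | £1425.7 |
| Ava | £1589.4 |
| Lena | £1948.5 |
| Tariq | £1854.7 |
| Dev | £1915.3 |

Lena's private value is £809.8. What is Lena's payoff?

−£1105.5

Highest bid: Lena at £1948.5, so Lena wins.
Second-highest bid: Dev at £1915.3 — that is the price the winner pays.
Lena's payoff = value − price = £809.8 − £1915.3 = −£1105.5.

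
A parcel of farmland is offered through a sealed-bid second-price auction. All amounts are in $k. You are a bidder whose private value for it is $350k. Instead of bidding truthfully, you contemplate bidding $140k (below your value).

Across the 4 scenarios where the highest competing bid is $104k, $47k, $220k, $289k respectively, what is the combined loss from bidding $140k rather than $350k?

$191k

The deviation costs you only when the competing bid falls strictly between $140k and $350k; elsewhere both bids give the same outcome.
$104k: outcomes coincide → loss $0k.
$47k: outcomes coincide → loss $0k.
$220k: truthful payoff $130k, deviation payoff $0k → loss $130k.
$289k: truthful payoff $61k, deviation payoff $0k → loss $61k.
Total loss = $130k + $61k = $191k.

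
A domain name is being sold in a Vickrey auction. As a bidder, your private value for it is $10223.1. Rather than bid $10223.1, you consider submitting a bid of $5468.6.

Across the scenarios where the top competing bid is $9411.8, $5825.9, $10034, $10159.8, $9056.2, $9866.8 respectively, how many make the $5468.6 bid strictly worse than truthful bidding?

The deviation hurts exactly when the highest competing bid lies strictly between $5468.6 and $10223.1 — underbidding then forfeits a profitable win.
$9411.8: inside the interval → strictly worse (loss $811.3).
$5825.9: inside the interval → strictly worse (loss $4397.2).
$10034: inside the interval → strictly worse (loss $189.1).
$10159.8: inside the interval → strictly worse (loss $63.3).
$9056.2: inside the interval → strictly worse (loss $1166.9).
$9866.8: inside the interval → strictly worse (loss $356.3).
Count: 6.

6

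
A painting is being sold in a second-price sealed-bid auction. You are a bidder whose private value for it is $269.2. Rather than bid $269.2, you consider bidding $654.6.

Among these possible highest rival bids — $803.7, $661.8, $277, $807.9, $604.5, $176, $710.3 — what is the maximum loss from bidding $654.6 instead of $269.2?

$803.7: same outcome either way → loss $0.
$661.8: same outcome either way → loss $0.
$277: truthful gives $0, deviation gives −$7.8 → loss $7.8.
$807.9: same outcome either way → loss $0.
$604.5: truthful gives $0, deviation gives −$335.3 → loss $335.3.
$176: same outcome either way → loss $0.
$710.3: same outcome either way → loss $0.
Maximum loss: $335.3.

$335.3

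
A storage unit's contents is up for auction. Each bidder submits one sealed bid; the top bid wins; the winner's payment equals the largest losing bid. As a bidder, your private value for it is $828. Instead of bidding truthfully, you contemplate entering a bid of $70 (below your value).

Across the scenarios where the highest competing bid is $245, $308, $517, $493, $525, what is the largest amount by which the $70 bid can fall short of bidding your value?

$245: truthful gives $583, deviation gives $0 → loss $583.
$308: truthful gives $520, deviation gives $0 → loss $520.
$517: truthful gives $311, deviation gives $0 → loss $311.
$493: truthful gives $335, deviation gives $0 → loss $335.
$525: truthful gives $303, deviation gives $0 → loss $303.
Maximum loss: $583.

$583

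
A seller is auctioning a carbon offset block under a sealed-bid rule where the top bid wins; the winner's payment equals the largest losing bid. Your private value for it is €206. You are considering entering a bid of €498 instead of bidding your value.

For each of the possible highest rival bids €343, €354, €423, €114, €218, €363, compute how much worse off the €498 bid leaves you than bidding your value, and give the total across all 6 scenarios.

€671

The deviation costs you only when the competing bid falls strictly between €206 and €498; elsewhere both bids give the same outcome.
€343: truthful payoff €0, deviation payoff −€137 → loss €137.
€354: truthful payoff €0, deviation payoff −€148 → loss €148.
€423: truthful payoff €0, deviation payoff −€217 → loss €217.
€114: outcomes coincide → loss €0.
€218: truthful payoff €0, deviation payoff −€12 → loss €12.
€363: truthful payoff €0, deviation payoff −€157 → loss €157.
Total loss = €137 + €148 + €217 + €12 + €157 = €671.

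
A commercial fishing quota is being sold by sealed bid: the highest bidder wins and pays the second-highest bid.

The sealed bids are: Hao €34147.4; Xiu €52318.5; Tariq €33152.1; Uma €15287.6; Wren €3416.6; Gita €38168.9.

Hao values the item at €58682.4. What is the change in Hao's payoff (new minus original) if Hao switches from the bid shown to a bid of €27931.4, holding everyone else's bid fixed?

The highest bid among the other bidders is €52318.5; Hao's bid doesn't change that.
Original bid €34147.4: Hao is not highest (top rival bid is €52318.5); payoff €0.
Alternative bid €27931.4: Hao is not highest (top rival bid is €52318.5); payoff €0.
Change in payoff = €0 − (€0) = €0.

€0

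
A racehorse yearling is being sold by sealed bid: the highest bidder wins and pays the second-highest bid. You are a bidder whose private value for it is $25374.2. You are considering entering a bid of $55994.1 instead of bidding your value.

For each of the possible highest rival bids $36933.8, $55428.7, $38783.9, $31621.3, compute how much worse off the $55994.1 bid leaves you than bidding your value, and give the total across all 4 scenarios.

The deviation costs you only when the competing bid falls strictly between $25374.2 and $55994.1; elsewhere both bids give the same outcome.
$36933.8: truthful payoff $0, deviation payoff −$11559.6 → loss $11559.6.
$55428.7: truthful payoff $0, deviation payoff −$30054.5 → loss $30054.5.
$38783.9: truthful payoff $0, deviation payoff −$13409.7 → loss $13409.7.
$31621.3: truthful payoff $0, deviation payoff −$6247.1 → loss $6247.1.
Total loss = $11559.6 + $30054.5 + $13409.7 + $6247.1 = $61270.9.

$61270.9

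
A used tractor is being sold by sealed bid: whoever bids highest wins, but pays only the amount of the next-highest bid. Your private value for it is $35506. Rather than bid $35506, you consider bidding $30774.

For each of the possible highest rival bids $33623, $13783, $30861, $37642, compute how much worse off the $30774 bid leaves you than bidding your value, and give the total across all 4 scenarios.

The deviation costs you only when the competing bid falls strictly between $30774 and $35506; elsewhere both bids give the same outcome.
$33623: truthful payoff $1883, deviation payoff $0 → loss $1883.
$13783: outcomes coincide → loss $0.
$30861: truthful payoff $4645, deviation payoff $0 → loss $4645.
$37642: outcomes coincide → loss $0.
Total loss = $1883 + $4645 = $6528.

$6528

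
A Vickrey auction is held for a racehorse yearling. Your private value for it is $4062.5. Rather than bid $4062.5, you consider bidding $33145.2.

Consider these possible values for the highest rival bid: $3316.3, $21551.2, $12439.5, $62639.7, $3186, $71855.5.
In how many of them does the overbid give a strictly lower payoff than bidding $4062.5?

2

The deviation hurts exactly when the highest competing bid lies strictly between $4062.5 and $33145.2 — overbidding then wins at a price above your value.
$3316.3: below both → same outcome either way.
$21551.2: inside the interval → strictly worse (loss $17488.7).
$12439.5: inside the interval → strictly worse (loss $8377).
$62639.7: above both → same outcome either way.
$3186: below both → same outcome either way.
$71855.5: above both → same outcome either way.
Count: 2.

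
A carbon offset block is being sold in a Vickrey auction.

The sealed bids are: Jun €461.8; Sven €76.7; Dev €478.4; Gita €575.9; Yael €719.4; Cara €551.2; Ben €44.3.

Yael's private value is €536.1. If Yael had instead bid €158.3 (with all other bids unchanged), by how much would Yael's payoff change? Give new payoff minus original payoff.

The highest bid among the other bidders is €575.9; Yael's bid doesn't change that.
Original bid €719.4: Yael is highest, pays the top rival bid €575.9; payoff €536.1 − €575.9 = −€39.8.
Alternative bid €158.3: Yael is not highest (top rival bid is €575.9); payoff €0.
Change in payoff = €0 − (−€39.8) = €39.8.

€39.8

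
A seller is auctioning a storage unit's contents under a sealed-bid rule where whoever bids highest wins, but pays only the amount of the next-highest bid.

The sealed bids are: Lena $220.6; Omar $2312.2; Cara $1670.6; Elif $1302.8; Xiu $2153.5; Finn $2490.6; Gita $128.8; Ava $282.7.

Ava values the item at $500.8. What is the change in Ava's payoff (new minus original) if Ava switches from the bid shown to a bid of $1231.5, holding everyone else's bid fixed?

The highest bid among the other bidders is $2490.6; Ava's bid doesn't change that.
Original bid $282.7: Ava is not highest (top rival bid is $2490.6); payoff $0.
Alternative bid $1231.5: Ava is not highest (top rival bid is $2490.6); payoff $0.
Change in payoff = $0 − ($0) = $0.

$0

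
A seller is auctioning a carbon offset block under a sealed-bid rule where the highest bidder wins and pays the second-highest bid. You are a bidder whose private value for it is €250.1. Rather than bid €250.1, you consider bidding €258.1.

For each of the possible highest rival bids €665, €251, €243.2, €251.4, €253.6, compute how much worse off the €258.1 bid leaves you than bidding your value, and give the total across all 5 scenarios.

The deviation costs you only when the competing bid falls strictly between €250.1 and €258.1; elsewhere both bids give the same outcome.
€665: outcomes coincide → loss €0.
€251: truthful payoff €0, deviation payoff −€0.9 → loss €0.9.
€243.2: outcomes coincide → loss €0.
€251.4: truthful payoff €0, deviation payoff −€1.3 → loss €1.3.
€253.6: truthful payoff €0, deviation payoff −€3.5 → loss €3.5.
Total loss = €0.9 + €1.3 + €3.5 = €5.7.
Because the price is fixed by the runner-up's bid, deviating from your value can only change a good outcome into a bad one — never the reverse.

€5.7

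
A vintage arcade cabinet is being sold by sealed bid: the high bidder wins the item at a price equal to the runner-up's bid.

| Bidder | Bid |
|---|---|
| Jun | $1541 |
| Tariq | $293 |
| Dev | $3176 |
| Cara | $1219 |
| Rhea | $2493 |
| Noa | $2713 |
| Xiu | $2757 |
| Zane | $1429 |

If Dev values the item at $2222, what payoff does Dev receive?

−$535

Highest bid: Dev at $3176, so Dev wins.
Second-highest bid: Xiu at $2757 — that is the price the winner pays.
Dev's payoff = value − price = $2222 − $2757 = −$535.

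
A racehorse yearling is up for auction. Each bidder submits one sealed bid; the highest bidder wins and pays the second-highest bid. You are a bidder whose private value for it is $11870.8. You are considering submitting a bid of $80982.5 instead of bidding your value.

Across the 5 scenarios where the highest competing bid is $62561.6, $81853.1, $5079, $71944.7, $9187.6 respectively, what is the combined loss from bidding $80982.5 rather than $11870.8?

The deviation costs you only when the competing bid falls strictly between $11870.8 and $80982.5; elsewhere both bids give the same outcome.
$62561.6: truthful payoff $0, deviation payoff −$50690.8 → loss $50690.8.
$81853.1: outcomes coincide → loss $0.
$5079: outcomes coincide → loss $0.
$71944.7: truthful payoff $0, deviation payoff −$60073.9 → loss $60073.9.
$9187.6: outcomes coincide → loss $0.
Total loss = $50690.8 + $60073.9 = $110764.7.

$110764.7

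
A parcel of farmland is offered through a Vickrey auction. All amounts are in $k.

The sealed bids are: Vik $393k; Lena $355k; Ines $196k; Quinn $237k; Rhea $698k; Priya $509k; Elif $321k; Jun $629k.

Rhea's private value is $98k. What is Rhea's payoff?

Highest bid: Rhea at $698k, so Rhea wins.
Second-highest bid: Jun at $629k — that is the price the winner pays.
Rhea's payoff = value − price = $98k − $629k = −$531k.

−$531k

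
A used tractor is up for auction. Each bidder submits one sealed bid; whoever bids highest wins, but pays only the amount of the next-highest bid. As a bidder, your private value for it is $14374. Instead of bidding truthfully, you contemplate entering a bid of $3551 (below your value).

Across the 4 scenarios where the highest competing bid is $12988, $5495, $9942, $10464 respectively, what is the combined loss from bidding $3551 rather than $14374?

The deviation costs you only when the competing bid falls strictly between $3551 and $14374; elsewhere both bids give the same outcome.
$12988: truthful payoff $1386, deviation payoff $0 → loss $1386.
$5495: truthful payoff $8879, deviation payoff $0 → loss $8879.
$9942: truthful payoff $4432, deviation payoff $0 → loss $4432.
$10464: truthful payoff $3910, deviation payoff $0 → loss $3910.
Total loss = $1386 + $8879 + $4432 + $3910 = $18607.

$18607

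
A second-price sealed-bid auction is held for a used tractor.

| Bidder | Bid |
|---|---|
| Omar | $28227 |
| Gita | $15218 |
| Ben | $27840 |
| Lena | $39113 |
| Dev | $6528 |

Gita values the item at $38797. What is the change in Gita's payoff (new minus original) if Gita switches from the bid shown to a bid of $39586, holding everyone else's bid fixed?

−$316

The highest bid among the other bidders is $39113; Gita's bid doesn't change that.
Original bid $15218: Gita is not highest (top rival bid is $39113); payoff $0.
Alternative bid $39586: Gita is highest, pays the top rival bid $39113; payoff $38797 − $39113 = −$316.
Change in payoff = −$316 − ($0) = −$316.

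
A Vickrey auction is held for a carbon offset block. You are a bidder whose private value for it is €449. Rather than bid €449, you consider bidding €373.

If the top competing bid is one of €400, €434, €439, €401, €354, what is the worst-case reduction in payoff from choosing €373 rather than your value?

€49

€400: truthful gives €49, deviation gives €0 → loss €49.
€434: truthful gives €15, deviation gives €0 → loss €15.
€439: truthful gives €10, deviation gives €0 → loss €10.
€401: truthful gives €48, deviation gives €0 → loss €48.
€354: same outcome either way → loss €0.
Maximum loss: €49.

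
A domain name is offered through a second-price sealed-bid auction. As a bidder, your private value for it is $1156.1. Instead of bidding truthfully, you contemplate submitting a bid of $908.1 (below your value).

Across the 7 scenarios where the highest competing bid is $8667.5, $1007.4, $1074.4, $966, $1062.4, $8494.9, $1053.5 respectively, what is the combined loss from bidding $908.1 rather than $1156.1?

$616.8

The deviation costs you only when the competing bid falls strictly between $908.1 and $1156.1; elsewhere both bids give the same outcome.
$8667.5: outcomes coincide → loss $0.
$1007.4: truthful payoff $148.7, deviation payoff $0 → loss $148.7.
$1074.4: truthful payoff $81.7, deviation payoff $0 → loss $81.7.
$966: truthful payoff $190.1, deviation payoff $0 → loss $190.1.
$1062.4: truthful payoff $93.7, deviation payoff $0 → loss $93.7.
$8494.9: outcomes coincide → loss $0.
$1053.5: truthful payoff $102.6, deviation payoff $0 → loss $102.6.
Total loss = $148.7 + $81.7 + $190.1 + $93.7 + $102.6 = $616.8.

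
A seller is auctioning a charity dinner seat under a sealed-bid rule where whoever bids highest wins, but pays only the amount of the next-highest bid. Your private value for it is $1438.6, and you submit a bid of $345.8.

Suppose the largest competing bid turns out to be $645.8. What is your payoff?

$0

Your bid $345.8 is below the highest competing bid $645.8, so you lose.
A losing bidder pays nothing and receives nothing: payoff = $0.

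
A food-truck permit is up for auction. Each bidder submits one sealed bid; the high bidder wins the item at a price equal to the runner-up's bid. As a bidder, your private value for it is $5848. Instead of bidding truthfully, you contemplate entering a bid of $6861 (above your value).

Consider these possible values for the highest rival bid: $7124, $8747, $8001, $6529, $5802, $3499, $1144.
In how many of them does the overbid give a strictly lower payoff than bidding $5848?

1

The deviation hurts exactly when the highest competing bid lies strictly between $5848 and $6861 — overbidding then wins at a price above your value.
$7124: above both → same outcome either way.
$8747: above both → same outcome either way.
$8001: above both → same outcome either way.
$6529: inside the interval → strictly worse (loss $681).
$5802: below both → same outcome either way.
$3499: below both → same outcome either way.
$1144: below both → same outcome either way.
Count: 1.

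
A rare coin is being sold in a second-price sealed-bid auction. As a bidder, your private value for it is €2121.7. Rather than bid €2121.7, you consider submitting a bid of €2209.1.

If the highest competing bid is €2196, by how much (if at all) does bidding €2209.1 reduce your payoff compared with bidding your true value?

€74.3

Bidding your value €2121.7: you lose (since €2121.7 < €2196). Payoff €0.
Bidding €2209.1: you win and pay €2196. Payoff €2121.7 − €2196 = −€74.3.
The competing bid €2196 lies between your value and your inflated bid, so overbidding wins an item priced above your value.
Loss from deviating = €0 − (−€74.3) = €74.3.
In a second-price auction your bid sets only whether you win, not what you pay, so bidding your true value is weakly dominant.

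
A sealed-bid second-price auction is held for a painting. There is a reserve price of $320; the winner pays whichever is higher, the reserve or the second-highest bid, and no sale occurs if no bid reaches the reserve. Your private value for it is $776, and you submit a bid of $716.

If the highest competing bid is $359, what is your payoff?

$417

Your bid $716 is the highest and exceeds the reserve.
Price = max(second-highest bid, reserve) = max($359, $320) = $359.
Payoff = $776 − $359 = $417.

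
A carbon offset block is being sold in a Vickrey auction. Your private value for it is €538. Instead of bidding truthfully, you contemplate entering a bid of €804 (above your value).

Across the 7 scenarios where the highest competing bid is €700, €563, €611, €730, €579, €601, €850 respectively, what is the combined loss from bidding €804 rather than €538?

The deviation costs you only when the competing bid falls strictly between €538 and €804; elsewhere both bids give the same outcome.
€700: truthful payoff €0, deviation payoff −€162 → loss €162.
€563: truthful payoff €0, deviation payoff −€25 → loss €25.
€611: truthful payoff €0, deviation payoff −€73 → loss €73.
€730: truthful payoff €0, deviation payoff −€192 → loss €192.
€579: truthful payoff €0, deviation payoff −€41 → loss €41.
€601: truthful payoff €0, deviation payoff −€63 → loss €63.
€850: outcomes coincide → loss €0.
Total loss = €162 + €25 + €73 + €192 + €41 + €63 = €556.

€556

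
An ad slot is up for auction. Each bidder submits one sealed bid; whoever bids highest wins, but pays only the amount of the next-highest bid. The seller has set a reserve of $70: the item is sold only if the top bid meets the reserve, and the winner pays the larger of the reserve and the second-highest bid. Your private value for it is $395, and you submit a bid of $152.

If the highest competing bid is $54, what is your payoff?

Your bid $152 is the highest and exceeds the reserve.
Price = max(second-highest bid, reserve) = max($54, $70) = $70.
Payoff = $395 − $70 = $325.

$325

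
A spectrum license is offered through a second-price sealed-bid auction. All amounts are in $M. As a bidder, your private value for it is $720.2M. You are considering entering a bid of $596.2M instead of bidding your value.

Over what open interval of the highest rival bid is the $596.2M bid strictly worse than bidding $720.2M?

($596.2M, $720.2M)

If the competing bid is below $596.2M, both bids win at the same price — no difference.
If it is above $720.2M, both bids lose — no difference.
If it lies strictly between $596.2M and $720.2M, bidding your value wins at a price below your value (positive payoff) while bidding $596.2M loses (payoff 0).
So the deviation strictly hurts on the open interval ($596.2M, $720.2M).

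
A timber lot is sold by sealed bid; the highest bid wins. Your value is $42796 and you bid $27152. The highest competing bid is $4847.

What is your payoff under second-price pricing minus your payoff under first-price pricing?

$22305

You have the highest bid, so you win under either rule.
Second-price: pay $4847 → payoff $37949.
First-price: pay your own bid $27152 → payoff $15644.
Difference = $37949 − ($15644) = $22305.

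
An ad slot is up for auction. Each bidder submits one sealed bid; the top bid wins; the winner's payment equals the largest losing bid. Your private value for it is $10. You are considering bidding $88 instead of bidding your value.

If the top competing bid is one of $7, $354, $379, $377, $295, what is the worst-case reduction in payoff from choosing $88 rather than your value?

$7: same outcome either way → loss $0.
$354: same outcome either way → loss $0.
$379: same outcome either way → loss $0.
$377: same outcome either way → loss $0.
$295: same outcome either way → loss $0.
Maximum loss: $0.

$0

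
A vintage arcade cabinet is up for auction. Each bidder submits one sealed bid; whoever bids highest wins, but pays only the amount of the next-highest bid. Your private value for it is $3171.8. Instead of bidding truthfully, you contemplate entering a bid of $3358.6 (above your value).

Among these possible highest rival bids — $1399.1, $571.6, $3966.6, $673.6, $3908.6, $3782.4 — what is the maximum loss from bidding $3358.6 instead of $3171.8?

$0

$1399.1: same outcome either way → loss $0.
$571.6: same outcome either way → loss $0.
$3966.6: same outcome either way → loss $0.
$673.6: same outcome either way → loss $0.
$3908.6: same outcome either way → loss $0.
$3782.4: same outcome either way → loss $0.
Maximum loss: $0.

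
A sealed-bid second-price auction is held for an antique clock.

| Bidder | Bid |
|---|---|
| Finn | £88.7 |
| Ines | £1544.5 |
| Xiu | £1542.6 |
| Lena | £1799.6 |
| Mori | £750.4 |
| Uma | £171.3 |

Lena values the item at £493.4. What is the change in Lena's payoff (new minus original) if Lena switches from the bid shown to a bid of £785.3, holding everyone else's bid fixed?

£1051.1

The highest bid among the other bidders is £1544.5; Lena's bid doesn't change that.
Original bid £1799.6: Lena is highest, pays the top rival bid £1544.5; payoff £493.4 − £1544.5 = −£1051.1.
Alternative bid £785.3: Lena is not highest (top rival bid is £1544.5); payoff £0.
Change in payoff = £0 − (−£1051.1) = £1051.1.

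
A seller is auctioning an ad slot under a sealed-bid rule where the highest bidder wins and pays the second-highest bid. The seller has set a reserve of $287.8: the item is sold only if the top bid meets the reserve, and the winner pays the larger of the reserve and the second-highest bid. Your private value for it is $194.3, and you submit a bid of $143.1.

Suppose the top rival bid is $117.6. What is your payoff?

$0

Your bid $143.1 is the highest bid but falls below the reserve $287.8, so the item goes unsold. Payoff $0.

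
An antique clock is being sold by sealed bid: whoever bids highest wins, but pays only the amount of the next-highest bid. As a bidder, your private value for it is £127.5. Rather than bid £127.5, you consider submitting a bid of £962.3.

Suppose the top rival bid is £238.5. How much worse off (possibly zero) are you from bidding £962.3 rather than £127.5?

Bidding your value £127.5: you lose (since £127.5 < £238.5). Payoff £0.
Bidding £962.3: you win and pay £238.5. Payoff £127.5 − £238.5 = −£111.
The competing bid £238.5 lies between your value and your inflated bid, so overbidding wins an item priced above your value.
Loss from deviating = £0 − (−£111) = £111.
Truthful bidding weakly dominates here: raising your bid can only win items priced above your value, and lowering it can only forfeit items priced below.

£111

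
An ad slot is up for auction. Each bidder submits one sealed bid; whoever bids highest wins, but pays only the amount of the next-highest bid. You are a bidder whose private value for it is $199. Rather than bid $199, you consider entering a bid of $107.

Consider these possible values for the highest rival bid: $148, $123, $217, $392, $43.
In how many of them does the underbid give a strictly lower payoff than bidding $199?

2

The deviation hurts exactly when the highest competing bid lies strictly between $107 and $199 — underbidding then forfeits a profitable win.
$148: inside the interval → strictly worse (loss $51).
$123: inside the interval → strictly worse (loss $76).
$217: above both → same outcome either way.
$392: above both → same outcome either way.
$43: below both → same outcome either way.
Count: 2.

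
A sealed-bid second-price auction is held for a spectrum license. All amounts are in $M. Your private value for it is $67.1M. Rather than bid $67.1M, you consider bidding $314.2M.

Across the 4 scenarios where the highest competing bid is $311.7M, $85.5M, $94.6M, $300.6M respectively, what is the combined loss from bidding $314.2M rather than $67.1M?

The deviation costs you only when the competing bid falls strictly between $67.1M and $314.2M; elsewhere both bids give the same outcome.
$311.7M: truthful payoff $0M, deviation payoff −$244.6M → loss $244.6M.
$85.5M: truthful payoff $0M, deviation payoff −$18.4M → loss $18.4M.
$94.6M: truthful payoff $0M, deviation payoff −$27.5M → loss $27.5M.
$300.6M: truthful payoff $0M, deviation payoff −$233.5M → loss $233.5M.
Total loss = $244.6M + $18.4M + $27.5M + $233.5M = $524M.

$524M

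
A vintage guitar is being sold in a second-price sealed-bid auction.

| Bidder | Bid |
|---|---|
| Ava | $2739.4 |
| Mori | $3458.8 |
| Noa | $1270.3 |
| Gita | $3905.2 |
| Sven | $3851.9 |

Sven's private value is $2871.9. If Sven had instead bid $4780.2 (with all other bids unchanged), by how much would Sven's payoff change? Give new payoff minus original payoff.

The highest bid among the other bidders is $3905.2; Sven's bid doesn't change that.
Original bid $3851.9: Sven is not highest (top rival bid is $3905.2); payoff $0.
Alternative bid $4780.2: Sven is highest, pays the top rival bid $3905.2; payoff $2871.9 − $3905.2 = −$1033.3.
Change in payoff = −$1033.3 − ($0) = −$1033.3.

−$1033.3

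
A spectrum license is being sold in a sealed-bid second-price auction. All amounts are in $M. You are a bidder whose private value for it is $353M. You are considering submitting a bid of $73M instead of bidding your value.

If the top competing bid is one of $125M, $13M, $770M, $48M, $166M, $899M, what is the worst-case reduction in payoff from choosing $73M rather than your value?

$228M

$125M: truthful gives $228M, deviation gives $0M → loss $228M.
$13M: same outcome either way → loss $0M.
$770M: same outcome either way → loss $0M.
$48M: same outcome either way → loss $0M.
$166M: truthful gives $187M, deviation gives $0M → loss $187M.
$899M: same outcome either way → loss $0M.
Maximum loss: $228M.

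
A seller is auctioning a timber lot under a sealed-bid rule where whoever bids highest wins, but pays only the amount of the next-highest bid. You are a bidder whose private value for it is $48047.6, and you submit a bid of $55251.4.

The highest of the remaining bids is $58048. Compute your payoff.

Your bid $55251.4 is below the highest competing bid $58048, so you lose.
A losing bidder pays nothing and receives nothing: payoff = $0.

$0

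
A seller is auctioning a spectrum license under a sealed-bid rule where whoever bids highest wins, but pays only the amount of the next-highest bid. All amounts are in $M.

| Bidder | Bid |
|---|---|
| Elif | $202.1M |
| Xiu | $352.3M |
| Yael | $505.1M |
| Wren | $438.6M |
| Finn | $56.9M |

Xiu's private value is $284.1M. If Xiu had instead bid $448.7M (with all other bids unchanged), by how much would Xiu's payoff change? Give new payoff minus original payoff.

The highest bid among the other bidders is $505.1M; Xiu's bid doesn't change that.
Original bid $352.3M: Xiu is not highest (top rival bid is $505.1M); payoff $0M.
Alternative bid $448.7M: Xiu is not highest (top rival bid is $505.1M); payoff $0M.
Change in payoff = $0M − ($0M) = $0M.

$0M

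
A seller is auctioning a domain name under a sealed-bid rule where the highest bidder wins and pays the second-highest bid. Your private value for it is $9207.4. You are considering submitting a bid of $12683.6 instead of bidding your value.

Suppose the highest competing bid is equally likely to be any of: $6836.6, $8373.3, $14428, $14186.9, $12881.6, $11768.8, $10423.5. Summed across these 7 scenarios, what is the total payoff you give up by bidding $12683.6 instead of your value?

The deviation costs you only when the competing bid falls strictly between $9207.4 and $12683.6; elsewhere both bids give the same outcome.
$6836.6: outcomes coincide → loss $0.
$8373.3: outcomes coincide → loss $0.
$14428: outcomes coincide → loss $0.
$14186.9: outcomes coincide → loss $0.
$12881.6: outcomes coincide → loss $0.
$11768.8: truthful payoff $0, deviation payoff −$2561.4 → loss $2561.4.
$10423.5: truthful payoff $0, deviation payoff −$1216.1 → loss $1216.1.
Total loss = $2561.4 + $1216.1 = $3777.5.

$3777.5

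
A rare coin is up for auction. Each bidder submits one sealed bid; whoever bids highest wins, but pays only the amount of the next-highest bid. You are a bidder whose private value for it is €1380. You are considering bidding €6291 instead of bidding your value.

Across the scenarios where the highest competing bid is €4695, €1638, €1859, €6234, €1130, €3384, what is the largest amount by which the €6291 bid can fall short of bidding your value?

€4854

€4695: truthful gives €0, deviation gives −€3315 → loss €3315.
€1638: truthful gives €0, deviation gives −€258 → loss €258.
€1859: truthful gives €0, deviation gives −€479 → loss €479.
€6234: truthful gives €0, deviation gives −€4854 → loss €4854.
€1130: same outcome either way → loss €0.
€3384: truthful gives €0, deviation gives −€2004 → loss €2004.
Maximum loss: €4854.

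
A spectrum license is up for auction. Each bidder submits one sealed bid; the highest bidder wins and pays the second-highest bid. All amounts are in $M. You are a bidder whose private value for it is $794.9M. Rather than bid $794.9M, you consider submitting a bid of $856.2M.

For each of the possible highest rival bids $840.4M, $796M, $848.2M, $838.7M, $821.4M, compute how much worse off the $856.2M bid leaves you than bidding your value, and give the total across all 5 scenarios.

The deviation costs you only when the competing bid falls strictly between $794.9M and $856.2M; elsewhere both bids give the same outcome.
$840.4M: truthful payoff $0M, deviation payoff −$45.5M → loss $45.5M.
$796M: truthful payoff $0M, deviation payoff −$1.1M → loss $1.1M.
$848.2M: truthful payoff $0M, deviation payoff −$53.3M → loss $53.3M.
$838.7M: truthful payoff $0M, deviation payoff −$43.8M → loss $43.8M.
$821.4M: truthful payoff $0M, deviation payoff −$26.5M → loss $26.5M.
Total loss = $45.5M + $1.1M + $53.3M + $43.8M + $26.5M = $170.2M.

$170.2M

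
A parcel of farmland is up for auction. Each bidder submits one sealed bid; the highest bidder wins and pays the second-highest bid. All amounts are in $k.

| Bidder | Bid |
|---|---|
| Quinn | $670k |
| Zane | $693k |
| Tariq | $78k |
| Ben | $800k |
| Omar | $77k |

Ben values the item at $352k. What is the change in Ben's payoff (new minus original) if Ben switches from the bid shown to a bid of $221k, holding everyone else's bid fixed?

The highest bid among the other bidders is $693k; Ben's bid doesn't change that.
Original bid $800k: Ben is highest, pays the top rival bid $693k; payoff $352k − $693k = −$341k.
Alternative bid $221k: Ben is not highest (top rival bid is $693k); payoff $0k.
Change in payoff = $0k − (−$341k) = $341k.

$341k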